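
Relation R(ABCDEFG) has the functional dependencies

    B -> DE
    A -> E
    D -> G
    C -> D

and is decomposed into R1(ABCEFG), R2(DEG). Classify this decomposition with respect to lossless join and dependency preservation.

lossy and not dependency-preserving

Lossless test: (EG)⁺ = {EG}, which is a superkey of neither fragment — lossy.
Dependency preservation: the restricted closure of {B} across the fragments never reaches {DE}, so B → DE cannot be enforced without a join — not preserved.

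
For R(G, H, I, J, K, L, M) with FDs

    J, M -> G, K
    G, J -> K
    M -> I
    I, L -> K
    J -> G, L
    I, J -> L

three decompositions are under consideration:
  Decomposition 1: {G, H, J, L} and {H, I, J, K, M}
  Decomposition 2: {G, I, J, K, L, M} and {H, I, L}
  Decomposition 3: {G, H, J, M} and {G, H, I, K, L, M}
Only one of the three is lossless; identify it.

Decomposition 1: common = {H, J}, closure = {G, H, J, K, L} → lossless.
Decomposition 2: common = {I, L}, closure = {I, K, L} → lossy.
Decomposition 3: common = {G, H, M}, closure = {G, H, I, M} → lossy.

Decomposition 1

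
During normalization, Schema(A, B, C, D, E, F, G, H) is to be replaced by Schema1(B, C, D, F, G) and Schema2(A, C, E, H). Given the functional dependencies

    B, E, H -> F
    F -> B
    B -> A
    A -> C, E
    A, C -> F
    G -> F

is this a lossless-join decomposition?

Common attributes: Schema1 ∩ Schema2 = {C}.
No dependency enlarges {C}, so (C)⁺ = {C}.
The closure contains neither all of Schema1 = {B, C, D, F, G} nor all of Schema2 = {A, C, E, H}, so the common attributes are not a superkey of either fragment. The join is lossy.

No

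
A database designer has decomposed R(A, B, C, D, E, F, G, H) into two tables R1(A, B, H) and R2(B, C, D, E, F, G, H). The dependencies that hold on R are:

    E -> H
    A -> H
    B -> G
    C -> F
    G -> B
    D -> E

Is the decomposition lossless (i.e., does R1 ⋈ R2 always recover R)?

No

Common attributes: R1 ∩ R2 = {B, H}.
Closure of {B, H}: B → G applies, adding G. So (B, H)⁺ = {B, G, H}.
The closure contains neither all of R1 = {A, B, H} nor all of R2 = {B, C, D, E, F, G, H}, so the common attributes are not a superkey of either fragment. The join is lossy.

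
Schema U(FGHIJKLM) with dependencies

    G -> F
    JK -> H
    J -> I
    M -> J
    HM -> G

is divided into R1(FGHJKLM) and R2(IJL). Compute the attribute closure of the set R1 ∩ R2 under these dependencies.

IJL

R1 ∩ R2 = {JL}.
J → I applies, adding I
Closure: {IJL}.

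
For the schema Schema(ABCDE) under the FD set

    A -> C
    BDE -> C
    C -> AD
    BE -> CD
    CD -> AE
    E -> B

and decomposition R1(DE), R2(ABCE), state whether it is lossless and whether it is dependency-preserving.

Lossless test: (E)⁺ = {ABCDE}, which contains all of one fragment — lossless.
Dependency preservation: BDE → C; C → AD; BE → CD; CD → AE are not contained in any single fragment, but the restricted closure of each left-hand side across the fragments still reaches the right-hand side; the remaining FDs each lie inside some fragment. All dependencies are preserved.

lossless and dependency-preserving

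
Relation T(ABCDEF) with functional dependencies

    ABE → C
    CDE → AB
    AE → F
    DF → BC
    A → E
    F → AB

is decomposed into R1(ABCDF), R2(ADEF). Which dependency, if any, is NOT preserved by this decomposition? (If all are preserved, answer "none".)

CDE → AB

Check CDE → AB: no single fragment contains all of {ABCDE}, and the restricted closure of {CDE} across the fragments never reaches {AB}.
ABE → C is preserved.
AE → F is preserved.
DF → BC is preserved.
A → E is preserved.
F → AB is preserved.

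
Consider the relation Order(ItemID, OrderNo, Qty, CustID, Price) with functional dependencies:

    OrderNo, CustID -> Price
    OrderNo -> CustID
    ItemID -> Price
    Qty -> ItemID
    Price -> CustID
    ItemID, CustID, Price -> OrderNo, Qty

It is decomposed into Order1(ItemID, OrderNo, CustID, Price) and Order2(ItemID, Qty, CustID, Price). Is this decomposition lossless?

Yes

Common attributes: Order1 ∩ Order2 = {ItemID, CustID, Price}.
Closure of {ItemID, CustID, Price}: ItemID, CustID, Price → OrderNo, Qty applies, adding OrderNo, Qty. So (ItemID, CustID, Price)⁺ = {ItemID, OrderNo, Qty, CustID, Price}.
This closure contains every attribute of Order1, so Order1 ∩ Order2 → Order1. The join is lossless.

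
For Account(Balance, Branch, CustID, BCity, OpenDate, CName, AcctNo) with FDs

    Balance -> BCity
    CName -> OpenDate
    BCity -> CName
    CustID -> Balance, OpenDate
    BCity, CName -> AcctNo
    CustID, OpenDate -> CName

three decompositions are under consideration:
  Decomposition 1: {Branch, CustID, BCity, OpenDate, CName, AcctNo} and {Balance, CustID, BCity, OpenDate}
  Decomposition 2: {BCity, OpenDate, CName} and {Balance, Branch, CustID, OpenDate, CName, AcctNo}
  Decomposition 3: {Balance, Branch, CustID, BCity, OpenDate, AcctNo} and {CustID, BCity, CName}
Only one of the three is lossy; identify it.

Decomposition 2

Decomposition 1: common = {CustID, BCity, OpenDate}, closure = {Balance, CustID, BCity, OpenDate, CName, AcctNo} → lossless.
Decomposition 2: common = {OpenDate, CName}, closure = {OpenDate, CName} → lossy.
Decomposition 3: common = {CustID, BCity}, closure = {Balance, CustID, BCity, OpenDate, CName, AcctNo} → lossless.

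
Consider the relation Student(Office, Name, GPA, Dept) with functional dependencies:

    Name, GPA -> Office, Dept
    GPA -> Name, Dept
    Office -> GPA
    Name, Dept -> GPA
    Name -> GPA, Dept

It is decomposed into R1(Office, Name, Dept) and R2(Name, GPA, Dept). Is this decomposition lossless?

Yes

Common attributes: R1 ∩ R2 = {Name, Dept}.
Closure of {Name, Dept}: Name, Dept → GPA applies, adding GPA; Name, GPA → Office, Dept applies, adding Office. So (Name, Dept)⁺ = {Office, Name, GPA, Dept}.
This closure contains every attribute of R1, so R1 ∩ R2 → R1. The join is lossless.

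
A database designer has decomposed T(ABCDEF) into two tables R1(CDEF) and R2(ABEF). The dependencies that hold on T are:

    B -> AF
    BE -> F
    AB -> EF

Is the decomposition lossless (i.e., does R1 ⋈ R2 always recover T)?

No

Common attributes: R1 ∩ R2 = {EF}.
No dependency enlarges {EF}, so (EF)⁺ = {EF}.
The closure contains neither all of R1 = {CDEF} nor all of R2 = {ABEF}, so the common attributes are not a superkey of either fragment. The join is lossy.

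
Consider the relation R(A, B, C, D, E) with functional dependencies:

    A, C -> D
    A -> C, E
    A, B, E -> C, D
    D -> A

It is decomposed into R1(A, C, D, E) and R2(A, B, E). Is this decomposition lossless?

Common attributes: R1 ∩ R2 = {A, E}.
Closure of {A, E}: A → C, E applies, adding C; A, C → D applies, adding D. So (A, E)⁺ = {A, C, D, E}.
This closure contains every attribute of R1, so R1 ∩ R2 → R1. The join is lossless.

Yes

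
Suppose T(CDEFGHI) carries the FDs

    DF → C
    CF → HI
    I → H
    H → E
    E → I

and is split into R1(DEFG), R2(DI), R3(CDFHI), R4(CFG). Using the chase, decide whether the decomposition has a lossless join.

Chase test. Columns are CDEFGHI; row i has aⱼ where attribute j ∈ Ri, else bᵢⱼ.
Initial tableau (one row per fragment):
  row 1: b11 a2 a3 a4 a5 b16 b17
  row 2: b21 a2 b23 b24 b25 b26 a7
  row 3: a1 a2 b33 a4 b35 a6 a7
  row 4: a1 b42 b43 a4 a5 b46 b47
Rows 1 and 3 agree on DF; apply DF→C and equate their C entries.
Rows 1 and 3 agree on CF; apply CF→HI and equate their HI entries.
Rows 1 and 4 agree on CF; apply CF→HI and equate their HI entries.
Rows 1 and 2 agree on I; apply I→H and equate their H entries.
Rows 1 and 2 agree on H; apply H→E and equate their E entries.
Rows 1 and 3 agree on H; apply H→E and equate their E entries.
Rows 1 and 4 agree on H; apply H→E and equate their E entries.
Row 1 is now all distinguished symbols — the join is lossless.

Yes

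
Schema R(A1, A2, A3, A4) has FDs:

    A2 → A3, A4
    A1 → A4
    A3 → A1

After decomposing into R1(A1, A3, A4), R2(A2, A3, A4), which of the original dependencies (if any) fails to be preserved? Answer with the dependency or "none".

none

A2 → A3, A4 lies within R2.
A1 → A4 lies within R1.
A3 → A1 lies within R1.
Every dependency is enforceable on the fragments, so the decomposition is dependency-preserving.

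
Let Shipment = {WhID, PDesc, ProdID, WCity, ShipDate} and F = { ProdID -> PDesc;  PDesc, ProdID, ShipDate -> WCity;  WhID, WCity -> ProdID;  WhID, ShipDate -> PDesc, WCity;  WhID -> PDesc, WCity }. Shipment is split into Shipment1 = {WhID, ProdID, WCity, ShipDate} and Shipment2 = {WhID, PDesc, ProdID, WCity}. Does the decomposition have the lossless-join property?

Common attributes: Shipment1 ∩ Shipment2 = {WhID, ProdID, WCity}.
Closure of {WhID, ProdID, WCity}: ProdID → PDesc applies, adding PDesc. So (WhID, ProdID, WCity)⁺ = {WhID, PDesc, ProdID, WCity}.
This closure contains every attribute of Shipment2, so Shipment1 ∩ Shipment2 → Shipment2. The join is lossless.

Yes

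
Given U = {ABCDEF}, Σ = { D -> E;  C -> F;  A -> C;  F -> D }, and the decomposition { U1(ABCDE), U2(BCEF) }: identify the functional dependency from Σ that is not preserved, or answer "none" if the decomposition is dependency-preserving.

Check F → D: no single fragment contains all of {DF}, and the restricted closure of {F} across the fragments never reaches {D}.
D → E is preserved.
C → F is preserved.
A → C is preserved.

F -> D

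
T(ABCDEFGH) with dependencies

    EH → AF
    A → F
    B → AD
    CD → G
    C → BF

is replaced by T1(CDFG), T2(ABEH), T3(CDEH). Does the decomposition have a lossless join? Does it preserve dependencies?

Lossless test (chase): Rows 2 and 3 agree on EH; apply EH→AF and equate their AF entries. Rows 1 and 3 agree on CD; apply CD→G and equate their G entries. Rows 1 and 3 agree on C; apply C→BF and equate their BF entries. Rows 1 and 3 agree on B; apply B→AD and equate their AD entries. No row becomes fully distinguished — the join is lossy.
Dependency preservation: the restricted closure of {EH} across the fragments never reaches {AF}, so EH → AF cannot be enforced without a join — not preserved.

lossy and not dependency-preserving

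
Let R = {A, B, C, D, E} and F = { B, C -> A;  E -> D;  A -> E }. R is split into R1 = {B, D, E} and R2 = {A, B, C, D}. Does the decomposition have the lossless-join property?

No

Common attributes: R1 ∩ R2 = {B, D}.
No dependency enlarges {B, D}, so (B, D)⁺ = {B, D}.
The closure contains neither all of R1 = {B, D, E} nor all of R2 = {A, B, C, D}, so the common attributes are not a superkey of either fragment. The join is lossy.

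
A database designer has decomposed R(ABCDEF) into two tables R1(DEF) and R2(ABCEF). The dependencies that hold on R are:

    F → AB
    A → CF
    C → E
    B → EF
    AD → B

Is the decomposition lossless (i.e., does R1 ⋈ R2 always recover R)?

Common attributes: R1 ∩ R2 = {EF}.
Closure of {EF}: F → AB applies, adding AB; A → CF applies, adding C. So (EF)⁺ = {ABCEF}.
This closure contains every attribute of R2, so R1 ∩ R2 → R2. The join is lossless.

Yes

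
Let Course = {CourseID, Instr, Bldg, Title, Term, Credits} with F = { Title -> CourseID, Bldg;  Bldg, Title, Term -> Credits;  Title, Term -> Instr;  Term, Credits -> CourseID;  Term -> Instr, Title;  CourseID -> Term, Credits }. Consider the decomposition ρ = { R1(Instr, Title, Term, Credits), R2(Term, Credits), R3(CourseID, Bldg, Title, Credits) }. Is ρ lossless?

Yes

Chase test. Columns are CourseID, Instr, Bldg, Title, Term, Credits; row i has aⱼ where attribute j ∈ Ri, else bᵢⱼ.
Initial tableau (one row per fragment):
  row 1: b11 a2 b13 a4 a5 a6
  row 2: b21 b22 b23 b24 a5 a6
  row 3: a1 b32 a3 a4 b35 a6
Rows 1 and 3 agree on Title; apply Title→CourseID, Bldg and equate their CourseID, Bldg entries.
Rows 1 and 2 agree on Term, Credits; apply Term, Credits→CourseID and equate their CourseID entries.
Rows 1 and 2 agree on Term; apply Term→Instr, Title and equate their Instr, Title entries.
Rows 1 and 3 agree on CourseID; apply CourseID→Term, Credits and equate their Term, Credits entries.
Rows 1 and 2 agree on Title; apply Title→CourseID, Bldg and equate their CourseID, Bldg entries.
Rows 1 and 3 agree on Title, Term; apply Title, Term→Instr and equate their Instr entries.
Row 1 is now all distinguished symbols — the join is lossless.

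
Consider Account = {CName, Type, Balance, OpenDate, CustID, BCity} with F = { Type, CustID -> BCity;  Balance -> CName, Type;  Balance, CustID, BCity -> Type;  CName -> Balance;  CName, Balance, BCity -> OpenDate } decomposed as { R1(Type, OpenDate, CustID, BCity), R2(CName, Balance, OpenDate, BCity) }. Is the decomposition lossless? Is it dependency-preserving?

lossy and not dependency-preserving

Lossless test: (OpenDate, BCity)⁺ = {OpenDate, BCity}, which is a superkey of neither fragment — lossy.
Dependency preservation: the restricted closure of {Balance} across the fragments never reaches {CName, Type}, so Balance → CName, Type cannot be enforced without a join — not preserved.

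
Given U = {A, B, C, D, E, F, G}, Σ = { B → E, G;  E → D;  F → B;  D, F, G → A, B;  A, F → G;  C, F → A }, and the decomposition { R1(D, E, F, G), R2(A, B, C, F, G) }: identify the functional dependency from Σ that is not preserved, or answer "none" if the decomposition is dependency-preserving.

B → E, G

Check B → E, G: no single fragment contains all of {B, E, G}, and the restricted closure of {B} across the fragments never reaches {E, G}.
E → D is preserved.
F → B is preserved.
D, F, G → A, B is preserved.
A, F → G is preserved.
C, F → A is preserved.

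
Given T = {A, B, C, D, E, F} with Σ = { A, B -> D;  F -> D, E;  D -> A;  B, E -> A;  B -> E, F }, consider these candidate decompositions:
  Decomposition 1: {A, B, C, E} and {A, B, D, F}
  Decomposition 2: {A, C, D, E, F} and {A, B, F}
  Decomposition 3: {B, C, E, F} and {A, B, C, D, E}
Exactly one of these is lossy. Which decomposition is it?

Decomposition 1: common = {A, B}, closure = {A, B, D, E, F} → lossless.
Decomposition 2: common = {A, F}, closure = {A, D, E, F} → lossy.
Decomposition 3: common = {B, C, E}, closure = {A, B, C, D, E, F} → lossless.

Decomposition 2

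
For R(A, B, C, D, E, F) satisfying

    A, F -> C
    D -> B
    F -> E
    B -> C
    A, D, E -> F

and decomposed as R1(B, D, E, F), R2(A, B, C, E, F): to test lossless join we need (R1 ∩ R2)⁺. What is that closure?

B, C, E, F

R1 ∩ R2 = {B, E, F}.
B → C applies, adding C
Closure: {B, C, E, F}.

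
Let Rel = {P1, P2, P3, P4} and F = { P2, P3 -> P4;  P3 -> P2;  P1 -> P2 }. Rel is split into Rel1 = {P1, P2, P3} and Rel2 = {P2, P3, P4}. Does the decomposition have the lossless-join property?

Yes

Common attributes: Rel1 ∩ Rel2 = {P2, P3}.
Closure of {P2, P3}: P2, P3 → P4 applies, adding P4. So (P2, P3)⁺ = {P2, P3, P4}.
This closure contains every attribute of Rel2, so Rel1 ∩ Rel2 → Rel2. The join is lossless.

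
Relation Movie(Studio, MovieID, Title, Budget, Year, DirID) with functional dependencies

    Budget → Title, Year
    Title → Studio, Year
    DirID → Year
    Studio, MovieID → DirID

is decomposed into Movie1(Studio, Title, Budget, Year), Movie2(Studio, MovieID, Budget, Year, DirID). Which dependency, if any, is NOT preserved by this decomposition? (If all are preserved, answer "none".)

none

Budget → Title, Year lies within Movie1.
Title → Studio, Year lies within Movie1.
DirID → Year lies within Movie2.
Studio, MovieID → DirID lies within Movie2.
Every dependency is enforceable on the fragments, so the decomposition is dependency-preserving.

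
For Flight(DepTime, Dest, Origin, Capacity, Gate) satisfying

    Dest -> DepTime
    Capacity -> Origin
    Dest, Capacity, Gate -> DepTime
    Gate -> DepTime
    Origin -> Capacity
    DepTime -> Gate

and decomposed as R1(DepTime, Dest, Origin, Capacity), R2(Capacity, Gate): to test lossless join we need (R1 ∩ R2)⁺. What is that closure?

R1 ∩ R2 = {Capacity}.
Capacity → Origin applies, adding Origin
Closure: {Origin, Capacity}.

Origin, Capacity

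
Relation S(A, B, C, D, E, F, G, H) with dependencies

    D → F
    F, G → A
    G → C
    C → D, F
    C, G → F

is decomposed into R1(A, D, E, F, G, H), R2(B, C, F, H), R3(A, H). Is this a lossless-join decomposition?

Chase test. Columns are A, B, C, D, E, F, G, H; row i has aⱼ where attribute j ∈ Ri, else bᵢⱼ.
Initial tableau (one row per fragment):
  row 1: a1 b12 b13 a4 a5 a6 a7 a8
  row 2: b21 a2 a3 b24 b25 a6 b27 a8
  row 3: a1 b32 b33 b34 b35 b36 b37 a8
No row becomes fully distinguished — the join is lossy.

No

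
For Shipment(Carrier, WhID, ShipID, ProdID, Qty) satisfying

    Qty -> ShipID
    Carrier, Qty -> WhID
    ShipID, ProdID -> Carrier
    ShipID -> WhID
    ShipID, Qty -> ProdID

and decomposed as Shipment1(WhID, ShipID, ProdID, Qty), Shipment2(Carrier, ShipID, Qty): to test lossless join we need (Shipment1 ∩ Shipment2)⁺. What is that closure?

Shipment1 ∩ Shipment2 = {ShipID, Qty}.
ShipID → WhID applies, adding WhID
ShipID, Qty → ProdID applies, adding ProdID
ShipID, ProdID → Carrier applies, adding Carrier
Closure: {Carrier, WhID, ShipID, ProdID, Qty}.

Carrier, WhID, ShipID, ProdID, Qty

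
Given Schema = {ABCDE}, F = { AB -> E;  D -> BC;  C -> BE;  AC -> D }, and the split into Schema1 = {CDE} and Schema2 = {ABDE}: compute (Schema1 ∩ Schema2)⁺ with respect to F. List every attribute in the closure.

Schema1 ∩ Schema2 = {DE}.
D → BC applies, adding BC
Closure: {BCDE}.

BCDE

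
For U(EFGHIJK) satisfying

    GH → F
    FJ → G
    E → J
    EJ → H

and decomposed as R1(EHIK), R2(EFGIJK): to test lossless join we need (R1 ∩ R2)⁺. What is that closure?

EHIJK

R1 ∩ R2 = {EIK}.
E → J applies, adding J
EJ → H applies, adding H
Closure: {EHIJK}.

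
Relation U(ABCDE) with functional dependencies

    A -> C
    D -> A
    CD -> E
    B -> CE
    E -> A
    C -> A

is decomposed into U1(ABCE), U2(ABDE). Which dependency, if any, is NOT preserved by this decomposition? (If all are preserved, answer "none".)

none

A → C lies within U1.
D → A lies within U2.
CD → E: restricted closure across fragments reaches E.
B → CE lies within U1.
E → A lies within U1.
C → A lies within U1.
Every dependency is enforceable on the fragments, so the decomposition is dependency-preserving.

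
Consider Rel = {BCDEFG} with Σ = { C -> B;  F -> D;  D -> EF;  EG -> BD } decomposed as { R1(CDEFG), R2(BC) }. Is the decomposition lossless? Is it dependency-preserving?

lossless but not dependency-preserving

Lossless test: (C)⁺ = {BC}, which contains all of one fragment — lossless.
Dependency preservation: the restricted closure of {EG} across the fragments never reaches {BD}, so EG → BD cannot be enforced without a join — not preserved.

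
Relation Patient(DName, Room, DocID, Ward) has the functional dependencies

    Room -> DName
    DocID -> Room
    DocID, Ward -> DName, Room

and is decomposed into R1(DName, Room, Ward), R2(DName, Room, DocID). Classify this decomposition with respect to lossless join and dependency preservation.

lossy but dependency-preserving

Lossless test: (DName, Room)⁺ = {DName, Room}, which is a superkey of neither fragment — lossy.
Dependency preservation: DocID, Ward → DName, Room is not contained in any single fragment, but the restricted closure of its left-hand side across the fragments still reaches the right-hand side; the remaining FDs each lie inside some fragment. All dependencies are preserved.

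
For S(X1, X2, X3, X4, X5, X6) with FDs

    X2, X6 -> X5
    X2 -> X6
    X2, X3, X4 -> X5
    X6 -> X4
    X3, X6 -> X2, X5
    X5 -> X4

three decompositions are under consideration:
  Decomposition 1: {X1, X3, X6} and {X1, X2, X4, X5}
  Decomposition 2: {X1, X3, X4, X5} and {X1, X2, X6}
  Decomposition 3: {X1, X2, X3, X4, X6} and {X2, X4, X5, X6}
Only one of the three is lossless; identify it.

Decomposition 1: common = {X1}, closure = {X1} → lossy.
Decomposition 2: common = {X1}, closure = {X1} → lossy.
Decomposition 3: common = {X2, X4, X6}, closure = {X2, X4, X5, X6} → lossless.

Decomposition 3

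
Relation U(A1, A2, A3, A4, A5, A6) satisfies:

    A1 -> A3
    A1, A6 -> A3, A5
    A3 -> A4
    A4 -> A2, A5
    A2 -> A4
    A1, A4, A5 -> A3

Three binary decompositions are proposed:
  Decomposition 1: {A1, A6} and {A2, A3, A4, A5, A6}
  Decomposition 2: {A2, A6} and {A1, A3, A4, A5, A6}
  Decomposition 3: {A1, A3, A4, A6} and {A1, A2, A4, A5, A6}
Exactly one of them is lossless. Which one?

Decomposition 1: common = {A6}, closure = {A6} → lossy.
Decomposition 2: common = {A6}, closure = {A6} → lossy.
Decomposition 3: common = {A1, A4, A6}, closure = {A1, A2, A3, A4, A5, A6} → lossless.

Decomposition 3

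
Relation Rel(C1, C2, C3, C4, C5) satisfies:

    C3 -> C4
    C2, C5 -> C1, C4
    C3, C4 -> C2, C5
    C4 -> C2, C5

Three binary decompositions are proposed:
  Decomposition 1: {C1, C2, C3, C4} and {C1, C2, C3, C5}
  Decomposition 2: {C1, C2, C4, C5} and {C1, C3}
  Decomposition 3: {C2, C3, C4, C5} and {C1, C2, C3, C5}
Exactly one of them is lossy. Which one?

Decomposition 2

Decomposition 1: common = {C1, C2, C3}, closure = {C1, C2, C3, C4, C5} → lossless.
Decomposition 2: common = {C1}, closure = {C1} → lossy.
Decomposition 3: common = {C2, C3, C5}, closure = {C1, C2, C3, C4, C5} → lossless.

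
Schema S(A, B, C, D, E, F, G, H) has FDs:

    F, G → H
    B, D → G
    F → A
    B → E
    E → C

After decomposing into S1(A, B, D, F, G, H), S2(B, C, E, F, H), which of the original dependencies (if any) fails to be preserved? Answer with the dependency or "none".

F, G → H lies within S1.
B, D → G lies within S1.
F → A lies within S1.
B → E lies within S2.
E → C lies within S2.
Every dependency is enforceable on the fragments, so the decomposition is dependency-preserving.

none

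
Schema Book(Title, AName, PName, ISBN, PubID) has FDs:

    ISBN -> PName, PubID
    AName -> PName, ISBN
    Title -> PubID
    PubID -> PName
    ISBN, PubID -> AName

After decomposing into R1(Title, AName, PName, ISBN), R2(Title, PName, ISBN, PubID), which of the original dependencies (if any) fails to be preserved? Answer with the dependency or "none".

ISBN → PName, PubID lies within R2.
AName → PName, ISBN lies within R1.
Title → PubID lies within R2.
PubID → PName lies within R2.
ISBN, PubID → AName: restricted closure across fragments reaches AName.
Every dependency is enforceable on the fragments, so the decomposition is dependency-preserving.

none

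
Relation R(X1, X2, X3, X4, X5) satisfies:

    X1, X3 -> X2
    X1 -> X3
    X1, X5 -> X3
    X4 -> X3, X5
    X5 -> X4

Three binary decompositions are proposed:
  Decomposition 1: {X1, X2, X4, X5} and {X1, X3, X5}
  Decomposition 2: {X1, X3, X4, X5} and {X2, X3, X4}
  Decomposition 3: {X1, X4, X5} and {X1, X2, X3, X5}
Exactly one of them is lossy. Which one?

Decomposition 1: common = {X1, X5}, closure = {X1, X2, X3, X4, X5} → lossless.
Decomposition 2: common = {X3, X4}, closure = {X3, X4, X5} → lossy.
Decomposition 3: common = {X1, X5}, closure = {X1, X2, X3, X4, X5} → lossless.

Decomposition 2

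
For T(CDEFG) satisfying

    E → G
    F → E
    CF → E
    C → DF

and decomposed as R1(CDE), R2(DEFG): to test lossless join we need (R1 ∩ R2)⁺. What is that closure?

DEG

R1 ∩ R2 = {DE}.
E → G applies, adding G
Closure: {DEG}.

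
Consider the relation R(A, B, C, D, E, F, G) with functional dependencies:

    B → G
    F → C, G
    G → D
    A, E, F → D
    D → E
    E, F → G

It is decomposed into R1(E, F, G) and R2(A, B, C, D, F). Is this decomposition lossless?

Yes

Common attributes: R1 ∩ R2 = {F}.
Closure of {F}: F → C, G applies, adding C, G; G → D applies, adding D; D → E applies, adding E. So (F)⁺ = {C, D, E, F, G}.
This closure contains every attribute of R1, so R1 ∩ R2 → R1. The join is lossless.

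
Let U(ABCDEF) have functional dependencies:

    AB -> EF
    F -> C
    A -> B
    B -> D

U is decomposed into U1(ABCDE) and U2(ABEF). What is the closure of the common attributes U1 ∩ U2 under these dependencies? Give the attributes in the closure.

ABCDEF

U1 ∩ U2 = {ABE}.
AB → EF applies, adding F
F → C applies, adding C
B → D applies, adding D
Closure: {ABCDEF}.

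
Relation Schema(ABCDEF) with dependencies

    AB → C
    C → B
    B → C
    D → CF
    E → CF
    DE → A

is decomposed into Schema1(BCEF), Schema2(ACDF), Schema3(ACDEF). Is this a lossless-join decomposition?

Yes

Chase test. Columns are ABCDEF; row i has aⱼ where attribute j ∈ Schemai, else bᵢⱼ.
Initial tableau (one row per fragment):
  row 1: b11 a2 a3 b14 a5 a6
  row 2: a1 b22 a3 a4 b25 a6
  row 3: a1 b32 a3 a4 a5 a6
Rows 1 and 2 agree on C; apply C→B and equate their B entries.
Rows 1 and 3 agree on C; apply C→B and equate their B entries.
Row 3 is now all distinguished symbols — the join is lossless.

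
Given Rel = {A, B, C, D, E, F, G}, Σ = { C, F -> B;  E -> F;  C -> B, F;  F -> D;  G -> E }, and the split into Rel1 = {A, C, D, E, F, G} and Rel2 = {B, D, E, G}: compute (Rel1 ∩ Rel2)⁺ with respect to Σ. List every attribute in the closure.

D, E, F, G

Rel1 ∩ Rel2 = {D, E, G}.
E → F applies, adding F
Closure: {D, E, F, G}.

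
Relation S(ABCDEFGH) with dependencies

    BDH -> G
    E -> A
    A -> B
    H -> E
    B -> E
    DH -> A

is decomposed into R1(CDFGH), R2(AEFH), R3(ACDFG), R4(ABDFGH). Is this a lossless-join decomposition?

Yes

Chase test. Columns are ABCDEFGH; row i has aⱼ where attribute j ∈ Ri, else bᵢⱼ.
Initial tableau (one row per fragment):
  row 1: b11 b12 a3 a4 b15 a6 a7 a8
  row 2: a1 b22 b23 b24 a5 a6 b27 a8
  row 3: a1 b32 a3 a4 b35 a6 a7 b38
  row 4: a1 a2 b43 a4 b45 a6 a7 a8
Rows 2 and 3 agree on A; apply A→B and equate their B entries.
Rows 2 and 4 agree on A; apply A→B and equate their B entries.
Rows 1 and 2 agree on H; apply H→E and equate their E entries.
Rows 1 and 4 agree on H; apply H→E and equate their E entries.
Rows 2 and 3 agree on B; apply B→E and equate their E entries.
Rows 1 and 4 agree on DH; apply DH→A and equate their A entries.
Rows 1 and 2 agree on A; apply A→B and equate their B entries.
Row 1 is now all distinguished symbols — the join is lossless.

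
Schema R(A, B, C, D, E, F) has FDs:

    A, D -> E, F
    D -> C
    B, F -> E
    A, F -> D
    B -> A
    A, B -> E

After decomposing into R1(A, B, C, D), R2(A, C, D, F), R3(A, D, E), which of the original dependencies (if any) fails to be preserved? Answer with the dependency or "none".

A, B -> E

Check A, B → E: no single fragment contains all of {A, B, E}, and the restricted closure of {A, B} across the fragments never reaches {E}.
A, D → E, F is preserved.
D → C is preserved.
B, F → E is preserved.
A, F → D is preserved.
B → A is preserved.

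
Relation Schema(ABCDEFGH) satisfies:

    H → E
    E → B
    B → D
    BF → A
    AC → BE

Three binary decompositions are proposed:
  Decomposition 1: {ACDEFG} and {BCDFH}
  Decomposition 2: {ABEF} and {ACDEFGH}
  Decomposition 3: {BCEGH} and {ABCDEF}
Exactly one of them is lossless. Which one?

Decomposition 1: common = {CDF}, closure = {CDF} → lossy.
Decomposition 2: common = {AEF}, closure = {ABDEF} → lossless.
Decomposition 3: common = {BCE}, closure = {BCDE} → lossy.

Decomposition 2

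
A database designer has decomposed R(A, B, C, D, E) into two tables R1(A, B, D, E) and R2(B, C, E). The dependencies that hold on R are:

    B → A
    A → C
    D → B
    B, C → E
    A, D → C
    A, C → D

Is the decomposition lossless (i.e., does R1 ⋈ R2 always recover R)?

Common attributes: R1 ∩ R2 = {B, E}.
Closure of {B, E}: B → A applies, adding A; A → C applies, adding C; A, C → D applies, adding D. So (B, E)⁺ = {A, B, C, D, E}.
This closure contains every attribute of R1, so R1 ∩ R2 → R1. The join is lossless.

Yes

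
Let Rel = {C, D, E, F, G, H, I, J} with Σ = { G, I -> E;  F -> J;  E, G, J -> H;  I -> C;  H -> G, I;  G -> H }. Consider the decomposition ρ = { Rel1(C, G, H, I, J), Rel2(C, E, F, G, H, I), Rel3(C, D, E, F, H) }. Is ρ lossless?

Chase test. Columns are C, D, E, F, G, H, I, J; row i has aⱼ where attribute j ∈ Reli, else bᵢⱼ.
Initial tableau (one row per fragment):
  row 1: a1 b12 b13 b14 a5 a6 a7 a8
  row 2: a1 b22 a3 a4 a5 a6 a7 b28
  row 3: a1 a2 a3 a4 b35 a6 b37 b38
Rows 1 and 2 agree on G, I; apply G, I→E and equate their E entries.
Rows 2 and 3 agree on F; apply F→J and equate their J entries.
Rows 1 and 3 agree on H; apply H→G, I and equate their G, I entries.
No row becomes fully distinguished — the join is lossy.

No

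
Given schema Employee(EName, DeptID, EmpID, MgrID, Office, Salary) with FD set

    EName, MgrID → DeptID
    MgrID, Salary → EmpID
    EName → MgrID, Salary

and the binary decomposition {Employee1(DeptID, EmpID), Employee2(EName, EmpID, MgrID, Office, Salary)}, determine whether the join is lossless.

No

Common attributes: Employee1 ∩ Employee2 = {EmpID}.
No dependency enlarges {EmpID}, so (EmpID)⁺ = {EmpID}.
The closure contains neither all of Employee1 = {DeptID, EmpID} nor all of Employee2 = {EName, EmpID, MgrID, Office, Salary}, so the common attributes are not a superkey of either fragment. The join is lossy.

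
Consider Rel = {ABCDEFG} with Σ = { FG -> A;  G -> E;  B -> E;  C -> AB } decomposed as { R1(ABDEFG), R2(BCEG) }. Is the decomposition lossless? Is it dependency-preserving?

lossy and not dependency-preserving

Lossless test: (BEG)⁺ = {BEG}, which is a superkey of neither fragment — lossy.
Dependency preservation: the restricted closure of {C} across the fragments never reaches {AB}, so C → AB cannot be enforced without a join — not preserved.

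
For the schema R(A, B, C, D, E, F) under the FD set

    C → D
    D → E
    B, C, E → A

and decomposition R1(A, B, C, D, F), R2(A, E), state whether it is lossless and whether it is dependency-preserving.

lossy and not dependency-preserving

Lossless test: (A)⁺ = {A}, which is a superkey of neither fragment — lossy.
Dependency preservation: the restricted closure of {D} across the fragments never reaches {E}, so D → E cannot be enforced without a join — not preserved.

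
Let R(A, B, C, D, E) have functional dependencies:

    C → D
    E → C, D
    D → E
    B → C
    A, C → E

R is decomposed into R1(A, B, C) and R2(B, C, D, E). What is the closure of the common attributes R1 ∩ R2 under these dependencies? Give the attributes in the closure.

B, C, D, E

R1 ∩ R2 = {B, C}.
C → D applies, adding D
D → E applies, adding E
Closure: {B, C, D, E}.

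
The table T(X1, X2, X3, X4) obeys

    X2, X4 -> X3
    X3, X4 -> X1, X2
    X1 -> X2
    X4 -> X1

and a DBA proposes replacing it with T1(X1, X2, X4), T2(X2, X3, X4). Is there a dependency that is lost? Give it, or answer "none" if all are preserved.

none

X2, X4 → X3 lies within T2.
X3, X4 → X1, X2: restricted closure across fragments reaches X1, X2.
X1 → X2 lies within T1.
X4 → X1 lies within T1.
Every dependency is enforceable on the fragments, so the decomposition is dependency-preserving.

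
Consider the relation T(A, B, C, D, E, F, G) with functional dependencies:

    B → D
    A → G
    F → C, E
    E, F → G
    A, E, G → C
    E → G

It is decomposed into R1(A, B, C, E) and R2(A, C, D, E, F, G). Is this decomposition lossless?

No

Common attributes: R1 ∩ R2 = {A, C, E}.
Closure of {A, C, E}: A → G applies, adding G. So (A, C, E)⁺ = {A, C, E, G}.
The closure contains neither all of R1 = {A, B, C, E} nor all of R2 = {A, C, D, E, F, G}, so the common attributes are not a superkey of either fragment. The join is lossy.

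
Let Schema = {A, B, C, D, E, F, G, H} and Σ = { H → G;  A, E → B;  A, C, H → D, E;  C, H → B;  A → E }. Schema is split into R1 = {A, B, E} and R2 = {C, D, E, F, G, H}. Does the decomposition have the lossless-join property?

Common attributes: R1 ∩ R2 = {E}.
No dependency enlarges {E}, so (E)⁺ = {E}.
The closure contains neither all of R1 = {A, B, E} nor all of R2 = {C, D, E, F, G, H}, so the common attributes are not a superkey of either fragment. The join is lossy.

No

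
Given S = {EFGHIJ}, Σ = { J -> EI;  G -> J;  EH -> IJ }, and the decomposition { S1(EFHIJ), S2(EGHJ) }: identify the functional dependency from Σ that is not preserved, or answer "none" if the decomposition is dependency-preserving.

J → EI lies within S1.
G → J lies within S2.
EH → IJ lies within S1.
Every dependency is enforceable on the fragments, so the decomposition is dependency-preserving.

none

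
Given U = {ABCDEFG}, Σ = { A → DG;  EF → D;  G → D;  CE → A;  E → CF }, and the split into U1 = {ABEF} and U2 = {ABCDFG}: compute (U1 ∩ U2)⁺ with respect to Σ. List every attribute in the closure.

ABDFG

U1 ∩ U2 = {ABF}.
A → DG applies, adding DG
Closure: {ABDFG}.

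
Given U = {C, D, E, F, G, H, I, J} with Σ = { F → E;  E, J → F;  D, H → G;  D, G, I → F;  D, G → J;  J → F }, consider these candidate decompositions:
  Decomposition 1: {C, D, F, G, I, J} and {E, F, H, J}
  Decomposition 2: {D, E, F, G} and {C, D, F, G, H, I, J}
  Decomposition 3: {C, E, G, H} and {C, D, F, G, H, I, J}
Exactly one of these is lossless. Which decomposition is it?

Decomposition 1: common = {F, J}, closure = {E, F, J} → lossy.
Decomposition 2: common = {D, F, G}, closure = {D, E, F, G, J} → lossless.
Decomposition 3: common = {C, G, H}, closure = {C, G, H} → lossy.

Decomposition 2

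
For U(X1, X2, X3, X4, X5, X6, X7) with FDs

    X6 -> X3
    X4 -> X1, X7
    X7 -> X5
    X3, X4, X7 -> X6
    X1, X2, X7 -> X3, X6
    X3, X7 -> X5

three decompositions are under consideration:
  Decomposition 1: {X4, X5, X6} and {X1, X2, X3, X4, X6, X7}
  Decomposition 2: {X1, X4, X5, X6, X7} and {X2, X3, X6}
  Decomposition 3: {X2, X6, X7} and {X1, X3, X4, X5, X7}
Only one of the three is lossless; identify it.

Decomposition 1: common = {X4, X6}, closure = {X1, X3, X4, X5, X6, X7} → lossless.
Decomposition 2: common = {X6}, closure = {X3, X6} → lossy.
Decomposition 3: common = {X7}, closure = {X5, X7} → lossy.

Decomposition 1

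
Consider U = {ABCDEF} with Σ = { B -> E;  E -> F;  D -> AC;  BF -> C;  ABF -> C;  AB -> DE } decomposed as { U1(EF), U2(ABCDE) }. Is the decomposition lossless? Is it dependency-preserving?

Lossless test: (E)⁺ = {EF}, which contains all of one fragment — lossless.
Dependency preservation: BF → C; ABF → C are not contained in any single fragment, but the restricted closure of each left-hand side across the fragments still reaches the right-hand side; the remaining FDs each lie inside some fragment. All dependencies are preserved.

lossless and dependency-preserving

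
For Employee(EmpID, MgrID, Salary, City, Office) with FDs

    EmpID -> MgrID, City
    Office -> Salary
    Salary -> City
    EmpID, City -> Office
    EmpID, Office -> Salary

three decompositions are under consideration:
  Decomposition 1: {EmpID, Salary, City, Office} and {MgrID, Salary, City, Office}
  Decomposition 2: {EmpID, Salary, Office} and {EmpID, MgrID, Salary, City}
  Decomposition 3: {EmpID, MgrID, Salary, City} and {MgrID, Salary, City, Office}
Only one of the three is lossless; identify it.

Decomposition 1: common = {Salary, City, Office}, closure = {Salary, City, Office} → lossy.
Decomposition 2: common = {EmpID, Salary}, closure = {EmpID, MgrID, Salary, City, Office} → lossless.
Decomposition 3: common = {MgrID, Salary, City}, closure = {MgrID, Salary, City} → lossy.

Decomposition 2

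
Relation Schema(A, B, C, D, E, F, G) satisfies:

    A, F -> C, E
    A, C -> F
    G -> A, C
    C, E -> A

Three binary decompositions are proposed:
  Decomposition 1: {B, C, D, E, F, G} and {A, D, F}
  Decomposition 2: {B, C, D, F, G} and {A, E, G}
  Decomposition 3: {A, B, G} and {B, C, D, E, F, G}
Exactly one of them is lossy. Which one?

Decomposition 1

Decomposition 1: common = {D, F}, closure = {D, F} → lossy.
Decomposition 2: common = {G}, closure = {A, C, E, F, G} → lossless.
Decomposition 3: common = {B, G}, closure = {A, B, C, E, F, G} → lossless.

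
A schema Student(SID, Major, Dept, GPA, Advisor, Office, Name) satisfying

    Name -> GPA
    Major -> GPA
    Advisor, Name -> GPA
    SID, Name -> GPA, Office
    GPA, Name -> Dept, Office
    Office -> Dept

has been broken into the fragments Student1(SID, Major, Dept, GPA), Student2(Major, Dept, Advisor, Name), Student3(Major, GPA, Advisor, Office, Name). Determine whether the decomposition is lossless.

No

Chase test. Columns are SID, Major, Dept, GPA, Advisor, Office, Name; row i has aⱼ where attribute j ∈ Studenti, else bᵢⱼ.
Initial tableau (one row per fragment):
  row 1: a1 a2 a3 a4 b15 b16 b17
  row 2: b21 a2 a3 b24 a5 b26 a7
  row 3: b31 a2 b33 a4 a5 a6 a7
Rows 2 and 3 agree on Name; apply Name→GPA and equate their GPA entries.
Rows 2 and 3 agree on GPA, Name; apply GPA, Name→Dept, Office and equate their Dept, Office entries.
No row becomes fully distinguished — the join is lossy.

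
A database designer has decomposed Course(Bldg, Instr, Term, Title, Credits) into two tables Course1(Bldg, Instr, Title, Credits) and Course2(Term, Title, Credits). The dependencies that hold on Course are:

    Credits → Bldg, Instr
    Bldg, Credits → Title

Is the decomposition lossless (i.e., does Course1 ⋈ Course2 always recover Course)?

Yes

Common attributes: Course1 ∩ Course2 = {Title, Credits}.
Closure of {Title, Credits}: Credits → Bldg, Instr applies, adding Bldg, Instr. So (Title, Credits)⁺ = {Bldg, Instr, Title, Credits}.
This closure contains every attribute of Course1, so Course1 ∩ Course2 → Course1. The join is lossless.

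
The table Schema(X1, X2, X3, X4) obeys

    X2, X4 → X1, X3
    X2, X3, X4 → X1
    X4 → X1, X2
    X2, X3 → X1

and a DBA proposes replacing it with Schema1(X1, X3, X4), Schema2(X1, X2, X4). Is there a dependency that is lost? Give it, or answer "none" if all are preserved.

X2, X3 → X1

Check X2, X3 → X1: no single fragment contains all of {X1, X2, X3}, and the restricted closure of {X2, X3} across the fragments never reaches {X1}.
X2, X4 → X1, X3 is preserved.
X2, X3, X4 → X1 is preserved.
X4 → X1, X2 is preserved.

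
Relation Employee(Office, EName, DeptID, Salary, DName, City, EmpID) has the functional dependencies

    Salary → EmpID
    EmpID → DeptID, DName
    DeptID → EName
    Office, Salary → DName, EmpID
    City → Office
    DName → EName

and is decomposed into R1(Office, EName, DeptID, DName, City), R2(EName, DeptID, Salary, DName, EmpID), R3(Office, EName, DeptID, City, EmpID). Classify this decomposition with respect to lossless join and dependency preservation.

Lossless test (chase): Rows 2 and 3 agree on EmpID; apply EmpID→DeptID, DName and equate their DeptID, DName entries. No row becomes fully distinguished — the join is lossy.
Dependency preservation: Office, Salary → DName, EmpID is not contained in any single fragment, but the restricted closure of its left-hand side across the fragments still reaches the right-hand side; the remaining FDs each lie inside some fragment. All dependencies are preserved.

lossy but dependency-preserving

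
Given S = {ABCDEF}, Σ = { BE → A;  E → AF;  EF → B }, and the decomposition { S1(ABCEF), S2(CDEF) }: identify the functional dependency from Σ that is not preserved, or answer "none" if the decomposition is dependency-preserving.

BE → A lies within S1.
E → AF lies within S1.
EF → B lies within S1.
Every dependency is enforceable on the fragments, so the decomposition is dependency-preserving.

none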